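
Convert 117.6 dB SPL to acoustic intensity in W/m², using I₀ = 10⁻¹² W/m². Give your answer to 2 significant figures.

0.58 W/m²

I/I₀ = 10^(117.6/10) = 5.754e+11, so I = 5.754e+11 × 10⁻¹² W/m².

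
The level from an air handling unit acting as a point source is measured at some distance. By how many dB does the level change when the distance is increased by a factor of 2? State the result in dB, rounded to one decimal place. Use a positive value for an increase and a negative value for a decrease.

-6.0 dB

Point-source spreading: ΔL = −20·log₁₀(r₂/r₁).
ΔL = −20·log₁₀(2) = -6.02 dB.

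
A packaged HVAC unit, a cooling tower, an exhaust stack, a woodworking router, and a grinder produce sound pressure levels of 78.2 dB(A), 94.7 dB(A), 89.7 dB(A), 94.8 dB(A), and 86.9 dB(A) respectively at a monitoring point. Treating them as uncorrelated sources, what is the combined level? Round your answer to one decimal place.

98.7 dB(A)

Incoherent sources combine by intensity addition: L_total = 10·log₁₀(Σ 10^(L_i/10)).
Σ 10^(L/10) = 10^(78.2/10) + 10^(94.7/10) + 10^(89.7/10) + 10^(94.8/10) + 10^(86.9/10) = 7.460e+09.
L_total = 10·log₁₀(7.460e+09) = 98.73 dB(A).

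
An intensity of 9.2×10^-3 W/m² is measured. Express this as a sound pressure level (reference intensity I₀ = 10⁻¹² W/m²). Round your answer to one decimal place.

99.6 dB

I/I₀ = 9.2×10^-3/10⁻¹² = 9.2×10^9, and L = 10·log₁₀(I/I₀).
L = 10·(0.9638 + 9) = 99.64 dB.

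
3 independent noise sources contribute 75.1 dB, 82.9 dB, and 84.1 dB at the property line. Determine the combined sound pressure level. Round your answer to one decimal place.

Incoherent sources combine by intensity addition: L_total = 10·log₁₀(Σ 10^(L_i/10)).
Σ 10^(L/10) = 10^(75.1/10) + 10^(82.9/10) + 10^(84.1/10) = 4.844e+08.
L_total = 10·log₁₀(4.844e+08) = 86.85 dB.

86.9 dB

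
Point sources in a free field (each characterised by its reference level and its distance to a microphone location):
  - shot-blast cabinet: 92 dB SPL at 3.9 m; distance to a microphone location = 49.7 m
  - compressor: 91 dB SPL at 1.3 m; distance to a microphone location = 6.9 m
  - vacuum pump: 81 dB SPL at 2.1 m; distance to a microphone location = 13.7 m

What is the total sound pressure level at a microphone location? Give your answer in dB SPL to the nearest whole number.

Propagate each source to the receiver with L = L_ref − 20·log₁₀(r/r_ref), then add intensities.
shot-blast cabinet: 92 − 20·log₁₀(49.7/3.9) = 92 − 22.11 = 69.89 dB SPL.
compressor: 91 − 20·log₁₀(6.9/1.3) = 91 − 14.50 = 76.50 dB SPL.
vacuum pump: 81 − 20·log₁₀(13.7/2.1) = 81 − 16.29 = 64.71 dB SPL.
Σ 10^(L/10) = 5.740e+07 → L_total = 10·log₁₀(5.740e+07) = 77.59 dB SPL.

78 dB SPL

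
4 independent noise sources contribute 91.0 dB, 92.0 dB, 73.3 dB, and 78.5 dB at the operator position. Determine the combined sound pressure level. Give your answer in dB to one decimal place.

94.7 dB

For uncorrelated sources the intensities add, so convert each level to linear form, sum, and take 10·log₁₀ of the total.
Σ 10^(L/10) = 10^(91.0/10) + 10^(92.0/10) + 10^(73.3/10) + 10^(78.5/10) = 2.936e+09.
L_total = 10·log₁₀(2.936e+09) = 94.68 dB.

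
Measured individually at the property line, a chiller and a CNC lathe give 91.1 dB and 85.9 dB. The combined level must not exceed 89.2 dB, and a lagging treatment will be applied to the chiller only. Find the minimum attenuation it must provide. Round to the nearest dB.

5 dB

The untreated sources together contribute 10^(85.9/10) = 3.890e+08, i.e. 85.90 dB.
The limit corresponds to 10^(89.2/10) = 8.318e+08; subtracting the fixed part leaves 4.427e+08 for the chiller, i.e. 86.46 dB.
Required insertion loss = 91.1 − 86.46 = 4.64 dB.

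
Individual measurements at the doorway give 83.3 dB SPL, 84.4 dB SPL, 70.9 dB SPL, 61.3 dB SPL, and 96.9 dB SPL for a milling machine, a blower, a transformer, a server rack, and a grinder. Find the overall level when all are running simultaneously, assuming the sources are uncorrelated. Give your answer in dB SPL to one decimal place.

For uncorrelated sources the intensities add, so convert each level to linear form, sum, and take 10·log₁₀ of the total.
Σ 10^(L/10) = 10^(83.3/10) + 10^(84.4/10) + 10^(70.9/10) + 10^(61.3/10) + 10^(96.9/10) = 5.401e+09.
L_total = 10·log₁₀(5.401e+09) = 97.32 dB SPL.

97.3 dB SPL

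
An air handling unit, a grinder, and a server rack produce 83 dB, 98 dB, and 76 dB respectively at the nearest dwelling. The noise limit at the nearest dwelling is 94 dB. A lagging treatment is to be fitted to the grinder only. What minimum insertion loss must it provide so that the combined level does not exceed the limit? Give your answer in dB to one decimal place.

The untreated sources together contribute 10^(83/10) + 10^(76/10) = 2.393e+08, i.e. 83.79 dB.
To meet 94 dB overall, the treated grinder may contribute at most 10^(94/10) − 2.393e+08 = 2.273e+09, i.e. 93.57 dB.
So the grinder must be reduced from 98 to 93.57 dB: IL = 4.43 dB.

4.4 dB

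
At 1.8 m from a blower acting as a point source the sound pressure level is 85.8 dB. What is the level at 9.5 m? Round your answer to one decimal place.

71.4 dB

Point-source attenuation: ΔL = 20·log₁₀(r₂/r₁) = 20·log₁₀(9.5/1.8) = 14.449 dB.
L₂ = 85.8 − 20·log₁₀(9.5/1.8) = 85.8 − 14.449 = 71.35 dB.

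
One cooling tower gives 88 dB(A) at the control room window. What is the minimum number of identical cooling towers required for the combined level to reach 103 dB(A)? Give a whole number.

32

Need L₁ + 10·log₁₀ N ≥ 103, i.e. log₁₀ N ≥ 1.50.
N ≥ 10^(15.0/10) = 31.623, so N = 32.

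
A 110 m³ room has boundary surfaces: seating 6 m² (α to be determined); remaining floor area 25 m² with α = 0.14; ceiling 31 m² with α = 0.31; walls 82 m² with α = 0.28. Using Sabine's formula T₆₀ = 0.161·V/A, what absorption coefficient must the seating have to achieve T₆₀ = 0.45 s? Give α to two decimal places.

0.55

A = 0.161·V/T₆₀ = 0.161·110/0.45 = 39.36 m² sabins.
Absorption from the other surfaces = 25·0.14 + 31·0.31 + 82·0.28 = 36.07 m², so the seating must supply 3.29 m² over 6 m².
α = 3.29/6 = 0.548.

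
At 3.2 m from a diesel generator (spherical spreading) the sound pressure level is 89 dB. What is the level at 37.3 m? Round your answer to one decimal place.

67.7 dB

Spherical spreading from a point source gives a 20·log₁₀(r₂/r₁) drop.
L₂ = 89 − 20·log₁₀(37.3/3.2) = 89 − 21.331 = 67.67 dB.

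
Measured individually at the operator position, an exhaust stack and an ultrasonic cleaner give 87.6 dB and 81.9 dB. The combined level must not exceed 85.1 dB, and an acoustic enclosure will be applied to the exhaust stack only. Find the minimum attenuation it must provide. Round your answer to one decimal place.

5.3 dB

Everything except the exhaust stack sums to 10^(81.9/10) = 1.549e+08 in linear terms, 81.90 dB.
The limit corresponds to 10^(85.1/10) = 3.236e+08; subtracting the fixed part leaves 1.687e+08 for the exhaust stack, i.e. 82.27 dB.
So the exhaust stack must be reduced from 87.6 to 82.27 dB: IL = 5.33 dB.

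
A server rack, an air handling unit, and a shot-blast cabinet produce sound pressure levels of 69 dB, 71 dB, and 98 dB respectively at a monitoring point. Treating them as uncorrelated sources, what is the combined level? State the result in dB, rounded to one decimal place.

98.0 dB

Incoherent sources combine by intensity addition: L_total = 10·log₁₀(Σ 10^(L_i/10)).
Σ 10^(L/10) = 10^(69/10) + 10^(71/10) + 10^(98/10) = 6.330e+09.
L_total = 10·log₁₀(6.330e+09) = 98.01 dB.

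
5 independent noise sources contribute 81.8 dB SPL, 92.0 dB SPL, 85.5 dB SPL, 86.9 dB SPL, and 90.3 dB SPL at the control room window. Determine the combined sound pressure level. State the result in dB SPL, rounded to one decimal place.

Incoherent sources combine by intensity addition: L_total = 10·log₁₀(Σ 10^(L_i/10)).
Σ 10^(L/10) = 10^(81.8/10) + 10^(92.0/10) + 10^(85.5/10) + 10^(86.9/10) + 10^(90.3/10) = 3.652e+09.
L_total = 10·log₁₀(3.652e+09) = 95.63 dB SPL.

95.6 dB SPL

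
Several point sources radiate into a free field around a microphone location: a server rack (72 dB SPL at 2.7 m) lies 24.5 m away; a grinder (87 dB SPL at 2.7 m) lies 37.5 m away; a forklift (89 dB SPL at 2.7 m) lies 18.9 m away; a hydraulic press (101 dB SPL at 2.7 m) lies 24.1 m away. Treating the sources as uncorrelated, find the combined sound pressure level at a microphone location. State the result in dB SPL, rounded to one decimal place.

82.5 dB SPL

First find each source's level at the receiver (point-source: −20·log₁₀(r/r_ref)), then combine on an intensity basis.
server rack: 72 − 20·log₁₀(24.5/2.7) = 72 − 19.16 = 52.84 dB SPL.
grinder: 87 − 20·log₁₀(37.5/2.7) = 87 − 22.85 = 64.15 dB SPL.
forklift: 89 − 20·log₁₀(18.9/2.7) = 89 − 16.90 = 72.10 dB SPL.
hydraulic press: 101 − 20·log₁₀(24.1/2.7) = 101 − 19.01 = 81.99 dB SPL.
Σ 10^(L/10) = 1.770e+08 → L_total = 10·log₁₀(1.770e+08) = 82.48 dB SPL.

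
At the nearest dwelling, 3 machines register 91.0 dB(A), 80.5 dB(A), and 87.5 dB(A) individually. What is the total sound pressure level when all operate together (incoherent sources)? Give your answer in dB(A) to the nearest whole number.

For uncorrelated sources the intensities add, so convert each level to linear form, sum, and take 10·log₁₀ of the total.
Σ 10^(L/10) = 10^(91.0/10) + 10^(80.5/10) + 10^(87.5/10) = 1.933e+09.
L_total = 10·log₁₀(1.933e+09) = 92.86 dB(A).

93 dB(A)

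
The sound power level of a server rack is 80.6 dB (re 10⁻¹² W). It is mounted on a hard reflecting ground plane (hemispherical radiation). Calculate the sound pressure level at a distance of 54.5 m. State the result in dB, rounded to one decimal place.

L_p = L_w − 10·log₁₀(2π·r²) with r = 54.5 m.
2π·r² = 1.866e+04 m², 10·log₁₀ of that is 42.710 dB.
L_p = 80.6 − 42.710 = 37.89 dB.

37.9 dB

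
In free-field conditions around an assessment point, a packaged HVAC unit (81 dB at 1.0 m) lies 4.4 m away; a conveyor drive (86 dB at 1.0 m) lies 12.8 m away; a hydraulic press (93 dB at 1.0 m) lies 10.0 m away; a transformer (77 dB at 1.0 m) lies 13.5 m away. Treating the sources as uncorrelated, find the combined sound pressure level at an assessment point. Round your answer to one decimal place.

74.6 dB

First find each source's level at the receiver (point-source: −20·log₁₀(r/r_ref)), then combine on an intensity basis.
packaged HVAC unit: 81 − 20·log₁₀(4.4/1.0) = 81 − 12.87 = 68.13 dB.
conveyor drive: 86 − 20·log₁₀(12.8/1.0) = 86 − 22.14 = 63.86 dB.
hydraulic press: 93 − 20·log₁₀(10.0/1.0) = 93 − 20.00 = 73.00 dB.
transformer: 77 − 20·log₁₀(13.5/1.0) = 77 − 22.61 = 54.39 dB.
Σ 10^(L/10) = 2.916e+07 → L_total = 10·log₁₀(2.916e+07) = 74.65 dB.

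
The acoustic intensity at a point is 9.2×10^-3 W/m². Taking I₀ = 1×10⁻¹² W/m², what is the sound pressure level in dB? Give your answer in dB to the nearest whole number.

L = 10·log₁₀(I/I₀) = 10·log₁₀(9.2×10^-3/10⁻¹²) = 10·log₁₀(9.2×10^9).
L = 10·(0.9638 + 9) = 99.64 dB.

100 dB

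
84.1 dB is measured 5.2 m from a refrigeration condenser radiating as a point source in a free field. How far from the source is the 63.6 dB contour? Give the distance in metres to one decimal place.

55.1 m

For a point source L₁ − L₂ = 20·log₁₀(r₂/r₁), so r₂ = r₁·10^((L₁−L₂)/20).
r₂ = 5.2·10^((84.1−63.6)/20) = 5.2·10^(20.5/20) = 55.08 m.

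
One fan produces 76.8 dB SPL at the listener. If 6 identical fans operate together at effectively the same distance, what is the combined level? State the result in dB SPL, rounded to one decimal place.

84.6 dB SPL

With 6 equal, uncorrelated contributions the intensity is 6× that of one unit, giving a rise of 10·log₁₀ 6.
L_total = 76.8 + 10·log₁₀(6) = 76.8 + 7.782 = 84.58 dB SPL.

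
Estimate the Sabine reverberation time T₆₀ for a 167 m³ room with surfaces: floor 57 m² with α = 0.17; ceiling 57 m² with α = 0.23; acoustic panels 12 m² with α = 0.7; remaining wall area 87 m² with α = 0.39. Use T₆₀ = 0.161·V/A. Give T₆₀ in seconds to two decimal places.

0.41 s

A = Σ Sᵢαᵢ = 57·0.17 + 57·0.23 + 12·0.7 + 87·0.39 = 65.13 m².
T₆₀ = 0.161·V/A = 0.161·167/65.13 = 0.413 s.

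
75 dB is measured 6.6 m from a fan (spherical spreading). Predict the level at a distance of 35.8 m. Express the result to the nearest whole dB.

60 dB

For a point source, L₂ = L₁ − 20·log₁₀(r₂/r₁).
L₂ = 75 − 20·log₁₀(35.8/6.6) = 75 − 14.687 = 60.31 dB.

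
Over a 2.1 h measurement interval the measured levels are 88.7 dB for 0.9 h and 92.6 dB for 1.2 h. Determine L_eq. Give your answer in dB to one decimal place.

91.3 dB

L_eq = 10·log₁₀[(1/T)·Σ tᵢ·10^(Lᵢ/10)] with T = 2.1 h.
Σ tᵢ·10^(Lᵢ/10) = 0.9·10^(88.7/10) + 1.2·10^(92.6/10) = 2.851e+09.
L_eq = 10·log₁₀(2.851e+09/2.1) = 91.33 dB.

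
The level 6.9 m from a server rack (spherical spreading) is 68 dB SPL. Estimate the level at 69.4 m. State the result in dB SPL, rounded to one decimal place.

47.9 dB SPL

Point-source attenuation: ΔL = 20·log₁₀(r₂/r₁) = 20·log₁₀(69.4/6.9) = 20.050 dB.
L₂ = 68 − 20·log₁₀(69.4/6.9) = 68 − 20.050 = 47.95 dB SPL.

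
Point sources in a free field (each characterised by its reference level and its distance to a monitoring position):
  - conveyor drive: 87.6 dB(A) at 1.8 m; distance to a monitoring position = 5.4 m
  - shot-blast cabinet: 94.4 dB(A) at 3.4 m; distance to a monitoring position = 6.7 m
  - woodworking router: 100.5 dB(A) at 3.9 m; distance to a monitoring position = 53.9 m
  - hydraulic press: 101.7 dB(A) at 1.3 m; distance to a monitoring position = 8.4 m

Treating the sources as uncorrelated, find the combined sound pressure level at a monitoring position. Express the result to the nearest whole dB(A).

91 dB(A)

Propagate each source to the receiver with L = L_ref − 20·log₁₀(r/r_ref), then add intensities.
conveyor drive: 87.6 − 20·log₁₀(5.4/1.8) = 87.6 − 9.54 = 78.06 dB(A).
shot-blast cabinet: 94.4 − 20·log₁₀(6.7/3.4) = 94.4 − 5.89 = 88.51 dB(A).
woodworking router: 100.5 − 20·log₁₀(53.9/3.9) = 100.5 − 22.81 = 77.69 dB(A).
hydraulic press: 101.7 − 20·log₁₀(8.4/1.3) = 101.7 − 16.21 = 85.49 dB(A).
Σ 10^(L/10) = 1.186e+09 → L_total = 10·log₁₀(1.186e+09) = 90.74 dB(A).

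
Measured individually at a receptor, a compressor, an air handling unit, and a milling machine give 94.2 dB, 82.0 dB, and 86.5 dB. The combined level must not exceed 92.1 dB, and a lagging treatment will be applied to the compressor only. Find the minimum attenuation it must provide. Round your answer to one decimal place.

Everything except the compressor sums to 10^(82.0/10) + 10^(86.5/10) = 6.052e+08 in linear terms, 87.82 dB.
To meet 92.1 dB overall, the treated compressor may contribute at most 10^(92.1/10) − 6.052e+08 = 1.017e+09, i.e. 90.07 dB.
Required insertion loss = 94.2 − 90.07 = 4.13 dB.

4.1 dB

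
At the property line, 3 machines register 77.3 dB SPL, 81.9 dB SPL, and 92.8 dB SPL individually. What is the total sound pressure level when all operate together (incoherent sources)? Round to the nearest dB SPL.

93 dB SPL

For uncorrelated sources the intensities add, so convert each level to linear form, sum, and take 10·log₁₀ of the total.
Σ 10^(L/10) = 10^(77.3/10) + 10^(81.9/10) + 10^(92.8/10) = 2.114e+09.
L_total = 10·log₁₀(2.114e+09) = 93.25 dB SPL.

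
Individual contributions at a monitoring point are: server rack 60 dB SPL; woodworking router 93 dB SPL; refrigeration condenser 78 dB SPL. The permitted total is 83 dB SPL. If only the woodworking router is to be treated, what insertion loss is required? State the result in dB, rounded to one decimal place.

Fixed contribution from the other sources: Σ 10^(L/10) = 10^(60/10) + 10^(78/10) = 6.410e+07 (78.07 dB SPL).
To meet 83 dB SPL overall, the treated woodworking router may contribute at most 10^(83/10) − 6.410e+07 = 1.354e+08, i.e. 81.32 dB SPL.
So the woodworking router must be reduced from 93 to 81.32 dB SPL: IL = 11.68 dB.

11.7 dB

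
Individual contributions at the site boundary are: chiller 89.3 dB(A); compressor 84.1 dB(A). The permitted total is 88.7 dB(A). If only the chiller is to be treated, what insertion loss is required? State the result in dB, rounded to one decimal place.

2.4 dB

Fixed contribution from the other source: Σ 10^(L/10) = 10^(84.1/10) = 2.570e+08 (84.10 dB(A)).
The limit corresponds to 10^(88.7/10) = 7.413e+08; subtracting the fixed part leaves 4.843e+08 for the chiller, i.e. 86.85 dB(A).
Required insertion loss = 89.3 − 86.85 = 2.45 dB.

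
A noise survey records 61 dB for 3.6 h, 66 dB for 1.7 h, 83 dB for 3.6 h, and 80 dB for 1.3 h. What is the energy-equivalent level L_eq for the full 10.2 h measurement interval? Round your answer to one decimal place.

79.3 dB

Weight each interval's intensity by its duration and average over T = 10.2 h:
Σ tᵢ·10^(Lᵢ/10) = 3.6·10^(61/10) + 1.7·10^(66/10) + 3.6·10^(83/10) + 1.3·10^(80/10) = 8.596e+08.
L_eq = 10·log₁₀(8.596e+08/10.2) = 79.26 dB.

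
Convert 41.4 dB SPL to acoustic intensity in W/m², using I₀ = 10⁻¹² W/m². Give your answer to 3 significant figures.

I = I₀·10^(L/10) = 10⁻¹² × 10^(41.4/10) = 10^(-7.860).

1.38e-08 W/m²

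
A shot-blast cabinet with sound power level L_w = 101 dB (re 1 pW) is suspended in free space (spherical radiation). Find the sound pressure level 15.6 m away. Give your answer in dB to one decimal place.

66.1 dB

The power spreads over a sphere of area 4π·r², so L_p = L_w − 10·log₁₀(4π·r²).
4π·r² = 3058 m², 10·log₁₀ of that is 34.855 dB.
L_p = 101 − 34.855 = 66.15 dB.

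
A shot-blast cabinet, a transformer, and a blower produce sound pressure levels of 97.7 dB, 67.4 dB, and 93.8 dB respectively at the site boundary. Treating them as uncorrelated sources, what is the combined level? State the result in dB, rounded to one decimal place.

99.2 dB

For uncorrelated sources the intensities add, so convert each level to linear form, sum, and take 10·log₁₀ of the total.
Σ 10^(L/10) = 10^(97.7/10) + 10^(67.4/10) + 10^(93.8/10) = 8.293e+09.
L_total = 10·log₁₀(8.293e+09) = 99.19 dB.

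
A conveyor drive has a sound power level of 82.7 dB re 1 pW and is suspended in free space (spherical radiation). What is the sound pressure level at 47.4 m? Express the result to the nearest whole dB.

Free-field spherical radiation: L_p = L_w − 10·log₁₀(4π·r²), r = 47.4 m.
4π·r² = 2.823e+04 m², 10·log₁₀ of that is 44.508 dB.
L_p = 82.7 − 44.508 = 38.19 dB.

38 dB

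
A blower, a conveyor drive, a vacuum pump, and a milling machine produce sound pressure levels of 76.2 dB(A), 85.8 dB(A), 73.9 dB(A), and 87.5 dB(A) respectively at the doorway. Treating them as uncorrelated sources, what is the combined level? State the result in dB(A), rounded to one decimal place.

Incoherent sources combine by intensity addition: L_total = 10·log₁₀(Σ 10^(L_i/10)).
Σ 10^(L/10) = 10^(76.2/10) + 10^(85.8/10) + 10^(73.9/10) + 10^(87.5/10) = 1.009e+09.
L_total = 10·log₁₀(1.009e+09) = 90.04 dB(A).

90.0 dB(A)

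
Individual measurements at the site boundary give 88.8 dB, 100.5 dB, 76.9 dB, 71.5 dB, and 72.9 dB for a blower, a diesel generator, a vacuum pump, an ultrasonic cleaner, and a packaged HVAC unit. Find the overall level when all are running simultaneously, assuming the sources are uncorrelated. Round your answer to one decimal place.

100.8 dB

For uncorrelated sources the intensities add, so convert each level to linear form, sum, and take 10·log₁₀ of the total.
Σ 10^(L/10) = 10^(88.8/10) + 10^(100.5/10) + 10^(76.9/10) + 10^(71.5/10) + 10^(72.9/10) = 1.206e+10.
L_total = 10·log₁₀(1.206e+10) = 100.81 dB.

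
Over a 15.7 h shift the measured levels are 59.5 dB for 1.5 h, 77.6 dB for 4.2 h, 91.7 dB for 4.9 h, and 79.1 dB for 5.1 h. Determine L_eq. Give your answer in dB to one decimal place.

87.0 dB

The energy average is taken in the linear domain: L_eq = 10·log₁₀[(Σ tᵢ·10^(Lᵢ/10))/T], T = 15.7 h.
Σ tᵢ·10^(Lᵢ/10) = 1.5·10^(59.5/10) + 4.2·10^(77.6/10) + 4.9·10^(91.7/10) + 5.1·10^(79.1/10) = 7.905e+09.
L_eq = 10·log₁₀(7.905e+09/15.7) = 87.02 dB.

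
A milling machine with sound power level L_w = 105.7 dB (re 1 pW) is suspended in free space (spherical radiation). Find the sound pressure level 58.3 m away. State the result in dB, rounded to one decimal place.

59.4 dB

The power spreads over a sphere of area 4π·r², so L_p = L_w − 10·log₁₀(4π·r²).
4π·r² = 4.271e+04 m², 10·log₁₀ of that is 46.305 dB.
L_p = 105.7 − 46.305 = 59.39 dB.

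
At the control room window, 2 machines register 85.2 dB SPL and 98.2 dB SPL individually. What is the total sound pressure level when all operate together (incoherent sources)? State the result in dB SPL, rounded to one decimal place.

98.4 dB SPL

Incoherent sources combine by intensity addition: L_total = 10·log₁₀(Σ 10^(L_i/10)).
Σ 10^(L/10) = 10^(85.2/10) + 10^(98.2/10) = 6.938e+09.
L_total = 10·log₁₀(6.938e+09) = 98.41 dB SPL.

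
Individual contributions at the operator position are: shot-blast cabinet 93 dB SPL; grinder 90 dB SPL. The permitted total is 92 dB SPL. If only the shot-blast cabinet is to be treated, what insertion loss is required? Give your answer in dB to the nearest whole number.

Everything except the shot-blast cabinet sums to 10^(90/10) = 1.000e+09 in linear terms, 90.00 dB SPL.
To meet 92 dB SPL overall, the treated shot-blast cabinet may contribute at most 10^(92/10) − 1.000e+09 = 5.849e+08, i.e. 87.67 dB SPL.
So the shot-blast cabinet must be reduced from 93 to 87.67 dB SPL: IL = 5.33 dB.

5 dB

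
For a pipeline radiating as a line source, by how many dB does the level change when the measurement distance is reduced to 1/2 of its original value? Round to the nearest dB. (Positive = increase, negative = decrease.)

+3 dB

With cylindrical spreading the level changes by −10·log₁₀(r₂/r₁).
ΔL = −10·log₁₀(0.5) = +3.01 dB.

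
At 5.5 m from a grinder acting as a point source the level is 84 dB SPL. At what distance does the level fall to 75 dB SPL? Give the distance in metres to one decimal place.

15.5 m

The 9.0 dB drop corresponds to a distance ratio of 10^(9.0/20) for a point source.
r₂ = 5.5·10^((84−75)/20) = 5.5·10^(9.0/20) = 15.50 m.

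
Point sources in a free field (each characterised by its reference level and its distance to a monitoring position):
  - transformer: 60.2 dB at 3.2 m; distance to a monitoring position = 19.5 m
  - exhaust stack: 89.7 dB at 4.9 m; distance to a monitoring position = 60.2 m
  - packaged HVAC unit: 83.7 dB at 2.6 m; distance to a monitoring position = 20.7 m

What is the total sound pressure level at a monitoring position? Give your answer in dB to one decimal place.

70.0 dB

First find each source's level at the receiver (point-source: −20·log₁₀(r/r_ref)), then combine on an intensity basis.
transformer: 60.2 − 20·log₁₀(19.5/3.2) = 60.2 − 15.70 = 44.50 dB.
exhaust stack: 89.7 − 20·log₁₀(60.2/4.9) = 89.7 − 21.79 = 67.91 dB.
packaged HVAC unit: 83.7 − 20·log₁₀(20.7/2.6) = 83.7 − 18.02 = 65.68 dB.
Σ 10^(L/10) = 9.910e+06 → L_total = 10·log₁₀(9.910e+06) = 69.96 dB.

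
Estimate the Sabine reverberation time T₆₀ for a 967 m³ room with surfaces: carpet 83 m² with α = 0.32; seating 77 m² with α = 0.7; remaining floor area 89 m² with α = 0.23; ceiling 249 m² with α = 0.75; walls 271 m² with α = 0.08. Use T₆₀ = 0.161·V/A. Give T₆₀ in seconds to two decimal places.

A = Σ Sᵢαᵢ = 83·0.32 + 77·0.7 + 89·0.23 + 249·0.75 + 271·0.08 = 309.36 m².
T₆₀ = 0.161·V/A = 0.161·967/309.36 = 0.503 s.

0.50 s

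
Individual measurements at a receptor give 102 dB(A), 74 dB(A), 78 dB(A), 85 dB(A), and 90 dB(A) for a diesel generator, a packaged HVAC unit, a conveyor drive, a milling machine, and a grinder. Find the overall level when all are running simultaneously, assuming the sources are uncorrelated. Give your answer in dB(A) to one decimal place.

102.4 dB(A)

Incoherent sources combine by intensity addition: L_total = 10·log₁₀(Σ 10^(L_i/10)).
Σ 10^(L/10) = 10^(102/10) + 10^(74/10) + 10^(78/10) + 10^(85/10) + 10^(90/10) = 1.725e+10.
L_total = 10·log₁₀(1.725e+10) = 102.37 dB(A).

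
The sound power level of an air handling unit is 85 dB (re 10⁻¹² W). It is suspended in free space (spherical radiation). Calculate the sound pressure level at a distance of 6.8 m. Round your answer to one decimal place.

The power spreads over a sphere of area 4π·r², so L_p = L_w − 10·log₁₀(4π·r²).
4π·r² = 581.1 m², 10·log₁₀ of that is 27.642 dB.
L_p = 85 − 27.642 = 57.36 dB.

57.4 dB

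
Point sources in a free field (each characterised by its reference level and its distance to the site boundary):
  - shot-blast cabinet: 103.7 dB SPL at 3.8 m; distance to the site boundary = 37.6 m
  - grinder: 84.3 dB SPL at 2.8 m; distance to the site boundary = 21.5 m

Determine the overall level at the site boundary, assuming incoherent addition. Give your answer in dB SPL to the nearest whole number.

Apply inverse-square spreading to bring every level to the receiver, then sum 10^(L/10).
shot-blast cabinet: 103.7 − 20·log₁₀(37.6/3.8) = 103.7 − 19.91 = 83.79 dB SPL.
grinder: 84.3 − 20·log₁₀(21.5/2.8) = 84.3 − 17.71 = 66.59 dB SPL.
Σ 10^(L/10) = 2.440e+08 → L_total = 10·log₁₀(2.440e+08) = 83.87 dB SPL.

84 dB SPL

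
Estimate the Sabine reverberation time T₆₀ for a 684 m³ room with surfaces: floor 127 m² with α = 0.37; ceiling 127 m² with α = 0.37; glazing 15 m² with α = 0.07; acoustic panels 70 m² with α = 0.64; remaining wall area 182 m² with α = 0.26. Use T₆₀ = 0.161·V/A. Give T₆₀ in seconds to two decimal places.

0.59 s

Summing Sᵢαᵢ: 127·0.37 + 127·0.37 + 15·0.07 + 70·0.64 + 182·0.26 = 187.15 m².
T₆₀ = 0.161 × 684 / 187.15 = 0.588 s.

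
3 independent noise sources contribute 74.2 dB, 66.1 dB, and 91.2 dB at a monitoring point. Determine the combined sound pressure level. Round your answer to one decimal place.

91.3 dB

For uncorrelated sources the intensities add, so convert each level to linear form, sum, and take 10·log₁₀ of the total.
Σ 10^(L/10) = 10^(74.2/10) + 10^(66.1/10) + 10^(91.2/10) = 1.349e+09.
L_total = 10·log₁₀(1.349e+09) = 91.30 dB.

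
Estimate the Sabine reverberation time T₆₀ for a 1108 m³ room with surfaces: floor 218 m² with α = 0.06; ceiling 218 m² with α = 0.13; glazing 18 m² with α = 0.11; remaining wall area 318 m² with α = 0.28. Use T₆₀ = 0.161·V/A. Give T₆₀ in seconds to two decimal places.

A = Σ Sᵢαᵢ = 218·0.06 + 218·0.13 + 18·0.11 + 318·0.28 = 132.44 m².
T₆₀ = 0.161·V/A = 0.161·1108/132.44 = 1.347 s.

1.35 s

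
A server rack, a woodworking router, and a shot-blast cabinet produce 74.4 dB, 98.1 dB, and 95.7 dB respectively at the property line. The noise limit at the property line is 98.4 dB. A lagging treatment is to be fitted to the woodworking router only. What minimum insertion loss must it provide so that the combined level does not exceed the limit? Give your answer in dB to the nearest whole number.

3 dB

The untreated sources together contribute 10^(74.4/10) + 10^(95.7/10) = 3.743e+09, i.e. 95.73 dB.
To meet 98.4 dB overall, the treated woodworking router may contribute at most 10^(98.4/10) − 3.743e+09 = 3.175e+09, i.e. 95.02 dB.
Required insertion loss = 98.1 − 95.02 = 3.08 dB.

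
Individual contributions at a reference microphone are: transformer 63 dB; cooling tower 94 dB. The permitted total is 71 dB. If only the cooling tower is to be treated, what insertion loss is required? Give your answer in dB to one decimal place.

23.7 dB

Everything except the cooling tower sums to 10^(63/10) = 1.995e+06 in linear terms, 63.00 dB.
The limit corresponds to 10^(71/10) = 1.259e+07; subtracting the fixed part leaves 1.059e+07 for the cooling tower, i.e. 70.25 dB.
So the cooling tower must be reduced from 94 to 70.25 dB: IL = 23.75 dB.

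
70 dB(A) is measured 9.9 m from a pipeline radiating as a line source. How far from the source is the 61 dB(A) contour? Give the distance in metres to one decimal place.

78.6 m

The 9.0 dB drop corresponds to a distance ratio of 10^(9.0/10) for a line source.
r₂ = 9.9·10^((70−61)/10) = 9.9·10^(9.0/10) = 78.64 m.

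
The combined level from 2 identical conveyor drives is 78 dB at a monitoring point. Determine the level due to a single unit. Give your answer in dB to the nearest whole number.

75 dB

For N identical incoherent sources L_total = L₁ + 10·log₁₀ N, so L₁ = 78 − 10·log₁₀(2) = 78 − 3.010.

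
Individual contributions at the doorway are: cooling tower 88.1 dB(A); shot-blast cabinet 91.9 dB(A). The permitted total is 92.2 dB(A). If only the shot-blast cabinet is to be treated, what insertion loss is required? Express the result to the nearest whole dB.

Everything except the shot-blast cabinet sums to 10^(88.1/10) = 6.457e+08 in linear terms, 88.10 dB(A).
The limit corresponds to 10^(92.2/10) = 1.660e+09; subtracting the fixed part leaves 1.014e+09 for the shot-blast cabinet, i.e. 90.06 dB(A).
Required insertion loss = 91.9 − 90.06 = 1.84 dB.

2 dB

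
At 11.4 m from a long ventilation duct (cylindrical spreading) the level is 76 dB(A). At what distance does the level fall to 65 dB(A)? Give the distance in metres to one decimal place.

Line-source spreading drops the level by 10·log₁₀(r₂/r₁); inverting, r₂/r₁ = 10^(ΔL/10).
r₂ = 11.4·10^((76−65)/10) = 11.4·10^(11.0/10) = 143.52 m.

143.5 m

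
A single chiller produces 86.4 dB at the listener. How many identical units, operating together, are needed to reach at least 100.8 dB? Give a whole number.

28

Need L₁ + 10·log₁₀ N ≥ 100.8, i.e. log₁₀ N ≥ 1.44.
N ≥ 10^(14.4/10) = 27.542, so N = 28.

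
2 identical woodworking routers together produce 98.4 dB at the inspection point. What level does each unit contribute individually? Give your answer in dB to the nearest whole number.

95 dB

Dividing the total intensity by 2 lowers the level by 10·log₁₀ 2 = 3.010 dB: L₁ = 98.4 − 3.010.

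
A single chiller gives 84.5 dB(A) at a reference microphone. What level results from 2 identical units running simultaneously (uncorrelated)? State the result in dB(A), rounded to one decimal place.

N identical incoherent sources raise the level by 10·log₁₀ N.
L_total = 84.5 + 10·log₁₀(2) = 84.5 + 3.010 = 87.51 dB(A).

87.5 dB(A)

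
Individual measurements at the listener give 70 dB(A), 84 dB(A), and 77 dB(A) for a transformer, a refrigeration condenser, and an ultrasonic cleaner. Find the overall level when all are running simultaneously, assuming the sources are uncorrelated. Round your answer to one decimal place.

For uncorrelated sources the intensities add, so convert each level to linear form, sum, and take 10·log₁₀ of the total.
Σ 10^(L/10) = 10^(70/10) + 10^(84/10) + 10^(77/10) = 3.113e+08.
L_total = 10·log₁₀(3.113e+08) = 84.93 dB(A).

84.9 dB(A)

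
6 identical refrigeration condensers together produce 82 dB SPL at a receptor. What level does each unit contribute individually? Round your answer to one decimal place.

74.2 dB SPL

For N identical incoherent sources L_total = L₁ + 10·log₁₀ N, so L₁ = 82 − 10·log₁₀(6) = 82 − 7.782.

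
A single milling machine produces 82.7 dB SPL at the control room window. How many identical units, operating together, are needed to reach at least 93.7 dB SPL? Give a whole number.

13

The shortfall is 93.7 − 82.7 = 11.0 dB, and N units add 10·log₁₀ N, so need 10·log₁₀ N ≥ 11.0.
N ≥ 10^(11.0/10) = 12.589, so N = 13.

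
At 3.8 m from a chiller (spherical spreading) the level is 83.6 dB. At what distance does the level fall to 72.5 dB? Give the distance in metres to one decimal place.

13.6 m

For a point source L₁ − L₂ = 20·log₁₀(r₂/r₁), so r₂ = r₁·10^((L₁−L₂)/20).
r₂ = 3.8·10^((83.6−72.5)/20) = 3.8·10^(11.1/20) = 13.64 m.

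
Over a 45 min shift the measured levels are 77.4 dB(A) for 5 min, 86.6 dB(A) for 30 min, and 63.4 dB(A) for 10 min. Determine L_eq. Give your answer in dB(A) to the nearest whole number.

Weight each interval's intensity by its duration and average over T = 45 min:
Σ tᵢ·10^(Lᵢ/10) = 5·10^(77.4/10) + 30·10^(86.6/10) + 10·10^(63.4/10) = 1.401e+10.
L_eq = 10·log₁₀(1.401e+10/45) = 84.93 dB(A).

85 dB(A)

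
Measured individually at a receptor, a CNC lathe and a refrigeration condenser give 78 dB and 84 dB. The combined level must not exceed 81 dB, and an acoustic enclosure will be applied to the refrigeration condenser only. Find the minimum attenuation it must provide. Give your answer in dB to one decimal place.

The untreated sources together contribute 10^(78/10) = 6.310e+07, i.e. 78.00 dB.
The limit corresponds to 10^(81/10) = 1.259e+08; subtracting the fixed part leaves 6.280e+07 for the refrigeration condenser, i.e. 77.98 dB.
Required insertion loss = 84 − 77.98 = 6.02 dB.

6.0 dB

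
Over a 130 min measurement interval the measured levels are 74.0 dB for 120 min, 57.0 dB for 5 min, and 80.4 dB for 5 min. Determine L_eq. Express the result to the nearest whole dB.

Weight each interval's intensity by its duration and average over T = 130 min:
Σ tᵢ·10^(Lᵢ/10) = 120·10^(74.0/10) + 5·10^(57.0/10) + 5·10^(80.4/10) = 3.565e+09.
L_eq = 10·log₁₀(3.565e+09/130) = 74.38 dB.

74 dB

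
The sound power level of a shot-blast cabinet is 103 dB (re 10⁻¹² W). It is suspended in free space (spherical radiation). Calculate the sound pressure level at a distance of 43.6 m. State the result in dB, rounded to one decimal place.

59.2 dB

Free-field spherical radiation: L_p = L_w − 10·log₁₀(4π·r²), r = 43.6 m.
4π·r² = 2.389e+04 m², 10·log₁₀ of that is 43.782 dB.
L_p = 103 − 43.782 = 59.22 dB.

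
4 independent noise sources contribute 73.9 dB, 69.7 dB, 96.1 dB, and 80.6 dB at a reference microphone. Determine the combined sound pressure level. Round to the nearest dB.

96 dB

For uncorrelated sources the intensities add, so convert each level to linear form, sum, and take 10·log₁₀ of the total.
Σ 10^(L/10) = 10^(73.9/10) + 10^(69.7/10) + 10^(96.1/10) + 10^(80.6/10) = 4.222e+09.
L_total = 10·log₁₀(4.222e+09) = 96.26 dB.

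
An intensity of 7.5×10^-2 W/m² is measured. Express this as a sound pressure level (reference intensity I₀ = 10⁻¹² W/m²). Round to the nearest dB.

109 dB

Dividing by I₀ shifts the exponent by 12: I/I₀ = 7.5×10^10.
L = 10·(0.8751 + 10) = 108.75 dB.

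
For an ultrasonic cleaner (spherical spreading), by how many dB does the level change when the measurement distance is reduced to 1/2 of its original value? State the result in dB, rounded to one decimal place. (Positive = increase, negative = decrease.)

With spherical spreading the level changes by −20·log₁₀(r₂/r₁).
ΔL = −20·log₁₀(0.5) = +6.02 dB.

+6.0 dB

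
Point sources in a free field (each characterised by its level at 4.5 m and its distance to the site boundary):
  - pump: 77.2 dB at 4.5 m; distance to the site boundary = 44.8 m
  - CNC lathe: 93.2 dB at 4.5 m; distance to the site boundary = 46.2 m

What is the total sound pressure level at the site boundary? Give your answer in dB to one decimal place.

Apply inverse-square spreading to bring every level to the receiver, then sum 10^(L/10).
pump: 77.2 − 20·log₁₀(44.8/4.5) = 77.2 − 19.96 = 57.24 dB.
CNC lathe: 93.2 − 20·log₁₀(46.2/4.5) = 93.2 − 20.23 = 72.97 dB.
Σ 10^(L/10) = 2.035e+07 → L_total = 10·log₁₀(2.035e+07) = 73.09 dB.

73.1 dB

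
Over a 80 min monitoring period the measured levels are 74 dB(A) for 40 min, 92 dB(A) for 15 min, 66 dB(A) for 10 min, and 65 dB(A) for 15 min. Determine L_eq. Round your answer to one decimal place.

Weight each interval's intensity by its duration and average over T = 80 min:
Σ tᵢ·10^(Lᵢ/10) = 40·10^(74/10) + 15·10^(92/10) + 10·10^(66/10) + 15·10^(65/10) = 2.487e+10.
L_eq = 10·log₁₀(2.487e+10/80) = 84.93 dB(A).

84.9 dB(A)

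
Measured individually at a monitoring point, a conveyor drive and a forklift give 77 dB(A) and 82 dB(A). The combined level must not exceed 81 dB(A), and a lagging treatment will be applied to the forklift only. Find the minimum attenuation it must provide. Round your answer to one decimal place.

Fixed contribution from the other source: Σ 10^(L/10) = 10^(77/10) = 5.012e+07 (77.00 dB(A)).
To meet 81 dB(A) overall, the treated forklift may contribute at most 10^(81/10) − 5.012e+07 = 7.577e+07, i.e. 78.80 dB(A).
Required insertion loss = 82 − 78.80 = 3.20 dB.

3.2 dB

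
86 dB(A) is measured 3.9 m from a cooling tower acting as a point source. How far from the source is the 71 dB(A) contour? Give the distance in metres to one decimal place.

21.9 m

For a point source L₁ − L₂ = 20·log₁₀(r₂/r₁), so r₂ = r₁·10^((L₁−L₂)/20).
r₂ = 3.9·10^((86−71)/20) = 3.9·10^(15.0/20) = 21.93 m.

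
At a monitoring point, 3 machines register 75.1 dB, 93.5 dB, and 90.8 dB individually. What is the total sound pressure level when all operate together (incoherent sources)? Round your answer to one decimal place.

Incoherent sources combine by intensity addition: L_total = 10·log₁₀(Σ 10^(L_i/10)).
Σ 10^(L/10) = 10^(75.1/10) + 10^(93.5/10) + 10^(90.8/10) = 3.473e+09.
L_total = 10·log₁₀(3.473e+09) = 95.41 dB.

95.4 dB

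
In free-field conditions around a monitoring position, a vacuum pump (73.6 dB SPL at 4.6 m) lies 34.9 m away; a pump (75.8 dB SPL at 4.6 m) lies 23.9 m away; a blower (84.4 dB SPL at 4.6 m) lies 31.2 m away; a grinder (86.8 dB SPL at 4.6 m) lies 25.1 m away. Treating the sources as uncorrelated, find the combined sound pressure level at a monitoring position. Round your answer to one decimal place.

Propagate each source to the receiver with L = L_ref − 20·log₁₀(r/r_ref), then add intensities.
vacuum pump: 73.6 − 20·log₁₀(34.9/4.6) = 73.6 − 17.60 = 56.00 dB SPL.
pump: 75.8 − 20·log₁₀(23.9/4.6) = 75.8 − 14.31 = 61.49 dB SPL.
blower: 84.4 − 20·log₁₀(31.2/4.6) = 84.4 − 16.63 = 67.77 dB SPL.
grinder: 86.8 − 20·log₁₀(25.1/4.6) = 86.8 − 14.74 = 72.06 dB SPL.
Σ 10^(L/10) = 2.387e+07 → L_total = 10·log₁₀(2.387e+07) = 73.78 dB SPL.

73.8 dB SPL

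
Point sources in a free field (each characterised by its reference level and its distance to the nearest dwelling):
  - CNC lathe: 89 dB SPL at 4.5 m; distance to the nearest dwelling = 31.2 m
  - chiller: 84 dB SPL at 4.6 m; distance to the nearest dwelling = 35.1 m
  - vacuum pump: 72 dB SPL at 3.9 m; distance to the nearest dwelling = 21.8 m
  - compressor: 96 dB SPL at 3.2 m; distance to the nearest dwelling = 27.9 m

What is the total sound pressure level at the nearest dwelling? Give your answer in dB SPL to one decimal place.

78.7 dB SPL

Apply inverse-square spreading to bring every level to the receiver, then sum 10^(L/10).
CNC lathe: 89 − 20·log₁₀(31.2/4.5) = 89 − 16.82 = 72.18 dB SPL.
chiller: 84 − 20·log₁₀(35.1/4.6) = 84 − 17.65 = 66.35 dB SPL.
vacuum pump: 72 − 20·log₁₀(21.8/3.9) = 72 − 14.95 = 57.05 dB SPL.
compressor: 96 − 20·log₁₀(27.9/3.2) = 96 − 18.81 = 77.19 dB SPL.
Σ 10^(L/10) = 7.372e+07 → L_total = 10·log₁₀(7.372e+07) = 78.68 dB SPL.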